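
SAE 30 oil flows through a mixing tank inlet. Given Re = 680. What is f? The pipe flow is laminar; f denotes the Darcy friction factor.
Formula: f = \frac{64}{Re}
f = 64/680 = 0.09412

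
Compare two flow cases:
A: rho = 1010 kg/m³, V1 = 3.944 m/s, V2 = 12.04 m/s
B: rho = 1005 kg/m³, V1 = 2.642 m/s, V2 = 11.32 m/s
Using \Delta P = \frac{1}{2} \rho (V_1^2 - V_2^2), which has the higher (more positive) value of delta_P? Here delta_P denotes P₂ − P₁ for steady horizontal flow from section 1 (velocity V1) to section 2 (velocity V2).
delta_P(A) = -65.35 kPa, delta_P(B) = -60.88 kPa. Answer: B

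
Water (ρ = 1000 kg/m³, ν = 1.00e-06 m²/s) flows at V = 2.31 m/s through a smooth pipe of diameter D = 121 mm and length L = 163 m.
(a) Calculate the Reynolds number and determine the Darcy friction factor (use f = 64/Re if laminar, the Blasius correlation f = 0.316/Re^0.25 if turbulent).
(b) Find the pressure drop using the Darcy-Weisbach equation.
(a) Re = V·D/ν = 2.31·0.121/1.00e-06 = 279510 → turbulent (Re > 4000); f = 0.316/Re^0.25 = 0.316/279510^0.25 = 0.013743 (Blasius is strictly valid for Re ≲ 1e5; used here as the smooth-pipe estimate the problem specifies)
(b) Darcy-Weisbach: ΔP = f·(L/D)·½ρV²/1000 = 0.013743·(163/0.121)·½·1000·2.31²/1000 = 49.39 kPa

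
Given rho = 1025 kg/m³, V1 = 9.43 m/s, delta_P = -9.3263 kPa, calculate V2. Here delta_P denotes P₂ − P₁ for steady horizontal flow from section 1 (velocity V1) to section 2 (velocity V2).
Formula: \Delta P = \frac{1}{2} \rho (V_1^2 - V_2^2)
Substituting knowns: -9.3263 = 0.5·1025·(9.43² − V2²)/1000
Solving for V2: V2 = √(9.43² − 2·(-9.3263·1000)/1025) = 10.35 m/s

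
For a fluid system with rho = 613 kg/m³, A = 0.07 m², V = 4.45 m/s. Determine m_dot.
Formula: \dot{m} = \rho A V
m_dot = 613·0.07·4.45 = 190.9 kg/s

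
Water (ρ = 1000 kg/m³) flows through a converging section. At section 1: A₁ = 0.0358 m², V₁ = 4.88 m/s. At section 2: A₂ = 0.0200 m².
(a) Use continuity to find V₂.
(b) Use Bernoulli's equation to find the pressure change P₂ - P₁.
(a) Continuity: A₁V₁=A₂V₂ -> V₂=A₁V₁/A₂=0.0358*4.88/0.0200=8.74 m/s
(b) Bernoulli: P₂-P₁=0.5*rho*(V₁^2-V₂^2)/1000=0.5*1000*(4.88^2-8.74^2)/1000=-26.29 kPa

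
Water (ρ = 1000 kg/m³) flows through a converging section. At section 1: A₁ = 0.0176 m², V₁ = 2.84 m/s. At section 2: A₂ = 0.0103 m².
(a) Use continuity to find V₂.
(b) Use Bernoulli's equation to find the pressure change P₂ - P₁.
(a) Continuity: A₁V₁=A₂V₂ -> V₂=A₁V₁/A₂=0.0176*2.84/0.0103=4.85 m/s
(b) Bernoulli: P₂-P₁=0.5*rho*(V₁^2-V₂^2)/1000=0.5*1000*(2.84^2-4.85^2)/1000=-7.728 kPa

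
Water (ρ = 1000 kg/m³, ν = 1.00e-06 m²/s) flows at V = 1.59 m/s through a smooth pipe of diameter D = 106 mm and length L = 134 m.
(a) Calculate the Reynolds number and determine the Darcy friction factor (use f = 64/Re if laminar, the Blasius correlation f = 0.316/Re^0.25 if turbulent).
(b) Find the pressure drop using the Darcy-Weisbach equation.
(a) Re = V·D/ν = 1.59·0.106/1.00e-06 = 168540 → turbulent (Re > 4000); f = 0.316/Re^0.25 = 0.316/168540^0.25 = 0.015596 (Blasius is strictly valid for Re ≲ 1e5; used here as the smooth-pipe estimate the problem specifies)
(b) Darcy-Weisbach: ΔP = f·(L/D)·½ρV²/1000 = 0.015596·(134/0.106)·½·1000·1.59²/1000 = 24.92 kPa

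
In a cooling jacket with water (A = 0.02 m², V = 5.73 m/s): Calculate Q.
Formula: Q = A V
Q = 0.02·5.73·1000 = 114.6 L/s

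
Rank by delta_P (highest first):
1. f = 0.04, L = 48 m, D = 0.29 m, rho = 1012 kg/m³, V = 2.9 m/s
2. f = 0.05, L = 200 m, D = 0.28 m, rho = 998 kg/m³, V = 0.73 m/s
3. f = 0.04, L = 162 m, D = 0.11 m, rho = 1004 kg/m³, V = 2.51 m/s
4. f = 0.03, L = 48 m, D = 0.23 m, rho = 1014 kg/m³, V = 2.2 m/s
Case 1: delta_P = 28.17 kPa
Case 2: delta_P = 9.497 kPa
Case 3: delta_P = 186.3 kPa
Case 4: delta_P = 15.36 kPa
Ranking (highest first): 3, 1, 4, 2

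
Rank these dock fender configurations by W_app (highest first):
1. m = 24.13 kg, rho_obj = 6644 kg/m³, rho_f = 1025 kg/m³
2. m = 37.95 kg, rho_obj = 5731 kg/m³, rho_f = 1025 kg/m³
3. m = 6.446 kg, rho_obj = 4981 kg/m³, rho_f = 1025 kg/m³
Case 1: W_app = 200.2 N
Case 2: W_app = 305.7 N
Case 3: W_app = 50.22 N
Ranking (highest first): 2, 1, 3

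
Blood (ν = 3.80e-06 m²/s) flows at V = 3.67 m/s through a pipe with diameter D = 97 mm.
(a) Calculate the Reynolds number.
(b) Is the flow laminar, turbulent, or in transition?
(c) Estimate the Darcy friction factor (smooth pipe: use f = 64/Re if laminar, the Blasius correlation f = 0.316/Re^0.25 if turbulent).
(a) Re = V·D/ν = 3.67·0.097/3.80e-06 = 93682
(b) Flow regime: turbulent (Re > 4000)
(c) Friction factor: f = 0.316/Re^0.25 = 0.316/93682^0.25 = 0.01806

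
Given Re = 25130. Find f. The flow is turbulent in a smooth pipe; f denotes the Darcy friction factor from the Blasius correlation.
Formula: f = \frac{0.316}{Re^{0.25}}
f = 0.316/25130^0.25 = 0.0251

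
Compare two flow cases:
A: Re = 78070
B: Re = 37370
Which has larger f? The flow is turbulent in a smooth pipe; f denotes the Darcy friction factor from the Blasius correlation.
f(A) = 0.0189, f(B) = 0.02273. Answer: B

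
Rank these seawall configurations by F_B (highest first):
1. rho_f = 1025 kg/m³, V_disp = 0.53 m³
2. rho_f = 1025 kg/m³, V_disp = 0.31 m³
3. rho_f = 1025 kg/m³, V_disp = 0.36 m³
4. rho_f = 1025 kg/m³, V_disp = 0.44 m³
Case 1: F_B = 5329 N
Case 2: F_B = 3117 N
Case 3: F_B = 3620 N
Case 4: F_B = 4424 N
Ranking (highest first): 1, 4, 3, 2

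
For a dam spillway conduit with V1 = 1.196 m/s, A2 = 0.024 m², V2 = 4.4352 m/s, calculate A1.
Formula: V_2 = \frac{A_1 V_1}{A_2}
Substituting knowns: 4.4352 = A1·1.196/0.024
Solving for A1: A1 = 4.4352·0.024/1.196 = 0.089 m²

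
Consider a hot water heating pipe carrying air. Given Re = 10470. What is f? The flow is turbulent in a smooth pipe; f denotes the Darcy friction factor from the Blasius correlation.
Formula: f = \frac{0.316}{Re^{0.25}}
f = 0.316/10470^0.25 = 0.03124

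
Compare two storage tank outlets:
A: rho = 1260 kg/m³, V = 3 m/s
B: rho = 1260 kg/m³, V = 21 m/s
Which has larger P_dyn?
P_dyn(A) = 5.67 kPa, P_dyn(B) = 277.8 kPa. Answer: B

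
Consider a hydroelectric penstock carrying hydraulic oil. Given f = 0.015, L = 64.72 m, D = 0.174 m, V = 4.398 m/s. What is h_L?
Formula: h_L = f \frac{L}{D} \frac{V^2}{2g}
h_L = 0.015·(64.72/0.174)·4.398²/(2·9.81) = 5.5 m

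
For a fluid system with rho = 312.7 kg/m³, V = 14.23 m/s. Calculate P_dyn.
Formula: P_{dyn} = \frac{1}{2} \rho V^2
P_dyn = 0.5·312.7·14.23²/1000 = 31.66 kPa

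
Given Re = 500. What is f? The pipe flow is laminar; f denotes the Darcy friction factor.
Formula: f = \frac{64}{Re}
f = 64/500 = 0.128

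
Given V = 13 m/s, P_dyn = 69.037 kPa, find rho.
Formula: P_{dyn} = \frac{1}{2} \rho V^2
Substituting knowns: 69.037 = 0.5·rho·13²/1000
Solving for rho: rho = 2·(69.037·1000)/13² = 817 kg/m³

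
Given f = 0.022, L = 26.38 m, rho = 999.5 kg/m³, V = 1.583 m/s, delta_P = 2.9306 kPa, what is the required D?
Formula: \Delta P = f \frac{L}{D} \frac{\rho V^2}{2}
Substituting knowns: 2.9306 = 0.022·(26.38/D)·0.5·999.5·1.583²/1000
Solving for D: D = 0.022·26.38·0.5·999.5·1.583²/(2.9306·1000) = 0.248 m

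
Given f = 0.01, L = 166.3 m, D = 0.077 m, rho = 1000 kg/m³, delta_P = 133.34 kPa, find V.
Formula: \Delta P = f \frac{L}{D} \frac{\rho V^2}{2}
Substituting knowns: 133.34 = 0.01·(166.3/0.077)·0.5·1000·V²/1000
Solving for V: V = √((133.34·1000)/(0.01·(166.3/0.077)·0.5·1000)) = 3.514 m/s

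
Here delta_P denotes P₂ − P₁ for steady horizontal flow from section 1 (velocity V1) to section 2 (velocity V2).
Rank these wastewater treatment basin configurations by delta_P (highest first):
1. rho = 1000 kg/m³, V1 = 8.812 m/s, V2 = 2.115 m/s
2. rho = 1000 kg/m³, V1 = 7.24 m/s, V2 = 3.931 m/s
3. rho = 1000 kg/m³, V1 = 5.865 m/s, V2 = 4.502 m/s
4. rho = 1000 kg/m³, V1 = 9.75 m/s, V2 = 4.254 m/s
Case 1: delta_P = 36.59 kPa
Case 2: delta_P = 18.48 kPa
Case 3: delta_P = 7.065 kPa
Case 4: delta_P = 38.48 kPa
Ranking (highest first): 4, 1, 2, 3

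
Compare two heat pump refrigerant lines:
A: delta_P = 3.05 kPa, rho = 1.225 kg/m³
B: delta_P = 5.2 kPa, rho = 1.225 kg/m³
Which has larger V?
V(A) = 70.57 m/s, V(B) = 92.14 m/s. Answer: B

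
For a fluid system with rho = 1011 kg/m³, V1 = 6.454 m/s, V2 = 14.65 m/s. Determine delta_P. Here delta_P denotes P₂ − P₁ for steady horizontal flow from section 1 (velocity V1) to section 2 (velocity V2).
Formula: \Delta P = \frac{1}{2} \rho (V_1^2 - V_2^2)
delta_P = 0.5·1011·(6.454² − 14.65²)/1000 = -87.44 kPa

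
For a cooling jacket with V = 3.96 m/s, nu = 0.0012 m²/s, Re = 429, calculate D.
Formula: Re = \frac{V D}{\nu}
Substituting knowns: 429 = 3.96·D/0.0012
Solving for D: D = 429·0.0012/3.96 = 0.13 m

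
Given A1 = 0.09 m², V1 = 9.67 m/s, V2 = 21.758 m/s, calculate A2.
Formula: V_2 = \frac{A_1 V_1}{A_2}
Substituting knowns: 21.758 = 0.09·9.67/A2
Solving for A2: A2 = 0.09·9.67/21.758 = 0.04 m²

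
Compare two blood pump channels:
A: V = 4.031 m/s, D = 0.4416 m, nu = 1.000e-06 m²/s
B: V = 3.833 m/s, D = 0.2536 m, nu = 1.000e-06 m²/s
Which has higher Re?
Re(A) = 1.780e+06, Re(B) = 972049. Answer: A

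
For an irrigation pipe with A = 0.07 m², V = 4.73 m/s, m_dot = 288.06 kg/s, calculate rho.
Formula: \dot{m} = \rho A V
Substituting knowns: 288.06 = rho·0.07·4.73
Solving for rho: rho = 288.06/(0.07·4.73) = 870 kg/m³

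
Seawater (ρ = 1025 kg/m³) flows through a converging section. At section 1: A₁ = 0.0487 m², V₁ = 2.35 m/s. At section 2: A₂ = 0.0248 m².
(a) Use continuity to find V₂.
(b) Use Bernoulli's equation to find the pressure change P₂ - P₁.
(a) Continuity: A₁V₁=A₂V₂ -> V₂=A₁V₁/A₂=0.0487*2.35/0.0248=4.61 m/s
(b) Bernoulli: P₂-P₁=0.5*rho*(V₁^2-V₂^2)/1000=0.5*1025*(2.35^2-4.61^2)/1000=-8.061 kPa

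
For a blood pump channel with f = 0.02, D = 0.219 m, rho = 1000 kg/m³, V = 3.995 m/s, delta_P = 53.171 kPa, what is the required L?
Formula: \Delta P = f \frac{L}{D} \frac{\rho V^2}{2}
Substituting knowns: 53.171 = 0.02·(L/0.219)·0.5·1000·3.995²/1000
Solving for L: L = (53.171·1000)·0.219/(0.02·0.5·1000·3.995²) = 72.96 m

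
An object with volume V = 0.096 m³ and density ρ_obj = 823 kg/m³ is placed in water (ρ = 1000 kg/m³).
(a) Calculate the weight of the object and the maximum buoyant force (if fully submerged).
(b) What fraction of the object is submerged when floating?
(a) W=rho_obj*g*V=823*9.81*0.096=775.1 N; F_B(max)=rho*g*V=1000*9.81*0.096=941.8 N
(b) Floating fraction=rho_obj/rho=823/1000=0.823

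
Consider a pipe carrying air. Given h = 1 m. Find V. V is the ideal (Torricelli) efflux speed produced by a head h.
Formula: V = \sqrt{2 g h}
V = √(2·9.81·1) = 4.429 m/s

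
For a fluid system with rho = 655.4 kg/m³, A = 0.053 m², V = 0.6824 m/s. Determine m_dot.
Formula: \dot{m} = \rho A V
m_dot = 655.4·0.053·0.6824 = 23.7 kg/s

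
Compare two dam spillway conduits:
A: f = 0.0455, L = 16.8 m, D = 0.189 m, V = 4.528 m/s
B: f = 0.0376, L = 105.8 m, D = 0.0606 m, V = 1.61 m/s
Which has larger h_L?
h_L(A) = 4.226 m, h_L(B) = 8.673 m. Answer: B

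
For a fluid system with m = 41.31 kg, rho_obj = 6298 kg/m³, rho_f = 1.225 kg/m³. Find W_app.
Formula: W_{app} = mg\left(1 - \frac{\rho_f}{\rho_{obj}}\right)
W_app = 41.31·9.81·(1 − 1.225/6298) = 405.2 N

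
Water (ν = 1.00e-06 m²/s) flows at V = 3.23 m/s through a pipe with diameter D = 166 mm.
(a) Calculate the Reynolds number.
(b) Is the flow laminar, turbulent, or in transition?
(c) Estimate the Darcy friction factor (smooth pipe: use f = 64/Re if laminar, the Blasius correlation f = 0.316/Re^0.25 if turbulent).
(a) Re = V·D/ν = 3.23·0.166/1.00e-06 = 536180
(b) Flow regime: turbulent (Re > 4000)
(c) Friction factor: f = 0.316/Re^0.25 = 0.316/536180^0.25 = 0.01168 (Blasius is strictly valid for Re ≲ 1e5; used here as the smooth-pipe estimate the problem specifies)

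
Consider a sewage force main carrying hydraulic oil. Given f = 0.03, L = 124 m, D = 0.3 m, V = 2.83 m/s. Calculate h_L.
Formula: h_L = f \frac{L}{D} \frac{V^2}{2g}
h_L = 0.03·(124/0.3)·2.83²/(2·9.81) = 5.062 m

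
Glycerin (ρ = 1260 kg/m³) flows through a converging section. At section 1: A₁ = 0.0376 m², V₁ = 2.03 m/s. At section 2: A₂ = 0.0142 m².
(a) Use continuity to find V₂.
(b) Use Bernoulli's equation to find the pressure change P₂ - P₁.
(a) Continuity: A₁V₁=A₂V₂ -> V₂=A₁V₁/A₂=0.0376*2.03/0.0142=5.38 m/s
(b) Bernoulli: P₂-P₁=0.5*rho*(V₁^2-V₂^2)/1000=0.5*1260*(2.03^2-5.38^2)/1000=-15.64 kPa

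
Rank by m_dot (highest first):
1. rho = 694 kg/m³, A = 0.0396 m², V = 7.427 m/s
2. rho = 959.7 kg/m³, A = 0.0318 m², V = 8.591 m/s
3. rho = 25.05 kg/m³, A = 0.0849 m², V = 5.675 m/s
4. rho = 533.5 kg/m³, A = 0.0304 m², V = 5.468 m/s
Case 1: m_dot = 204.1 kg/s
Case 2: m_dot = 262.2 kg/s
Case 3: m_dot = 12.07 kg/s
Case 4: m_dot = 88.68 kg/s
Ranking (highest first): 2, 1, 4, 3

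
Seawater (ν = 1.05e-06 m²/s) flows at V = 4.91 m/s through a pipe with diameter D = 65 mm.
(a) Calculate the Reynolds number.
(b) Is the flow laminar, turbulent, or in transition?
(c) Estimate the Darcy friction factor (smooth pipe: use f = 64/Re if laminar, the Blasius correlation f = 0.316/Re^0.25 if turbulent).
(a) Re = V·D/ν = 4.91·0.065/1.05e-06 = 303950
(b) Flow regime: turbulent (Re > 4000)
(c) Friction factor: f = 0.316/Re^0.25 = 0.316/303950^0.25 = 0.01346 (Blasius is strictly valid for Re ≲ 1e5; used here as the smooth-pipe estimate the problem specifies)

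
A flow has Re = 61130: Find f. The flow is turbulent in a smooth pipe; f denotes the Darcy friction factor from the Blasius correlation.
Formula: f = \frac{0.316}{Re^{0.25}}
f = 0.316/61130^0.25 = 0.0201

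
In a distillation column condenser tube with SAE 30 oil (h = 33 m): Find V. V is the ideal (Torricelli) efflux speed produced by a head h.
Formula: V = \sqrt{2 g h}
V = √(2·9.81·33) = 25.45 m/s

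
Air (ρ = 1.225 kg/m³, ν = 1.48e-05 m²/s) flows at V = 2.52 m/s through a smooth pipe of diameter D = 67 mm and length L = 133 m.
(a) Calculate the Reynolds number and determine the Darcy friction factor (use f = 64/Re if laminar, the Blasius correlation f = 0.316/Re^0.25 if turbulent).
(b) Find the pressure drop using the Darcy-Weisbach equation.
(a) Re = V·D/ν = 2.52·0.067/1.48e-05 = 11408 → turbulent (Re > 4000); f = 0.316/Re^0.25 = 0.316/11408^0.25 = 0.030576
(b) Darcy-Weisbach: ΔP = f·(L/D)·½ρV²/1000 = 0.030576·(133/0.067)·½·1.225·2.52²/1000 = 0.2361 kPa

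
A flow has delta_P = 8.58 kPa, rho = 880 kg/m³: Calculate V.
Formula: V = \sqrt{\frac{2 \Delta P}{\rho}}
V = √(2·(8.58·1000)/880) = 4.416 m/s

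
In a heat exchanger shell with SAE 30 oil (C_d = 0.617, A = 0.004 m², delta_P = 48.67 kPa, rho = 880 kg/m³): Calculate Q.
Formula: Q = C_d A \sqrt{\frac{2 \Delta P}{\rho}}
Q = 0.617·0.004·√(2·(48.67·1000)/880)·1000 = 25.96 L/s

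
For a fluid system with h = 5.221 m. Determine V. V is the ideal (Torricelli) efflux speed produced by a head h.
Formula: V = \sqrt{2 g h}
V = √(2·9.81·5.221) = 10.12 m/s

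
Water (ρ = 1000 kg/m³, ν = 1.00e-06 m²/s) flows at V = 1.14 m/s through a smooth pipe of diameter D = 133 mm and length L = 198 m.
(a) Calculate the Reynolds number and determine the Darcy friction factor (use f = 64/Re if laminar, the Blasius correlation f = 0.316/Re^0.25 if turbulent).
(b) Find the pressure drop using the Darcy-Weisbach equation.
(a) Re = V·D/ν = 1.14·0.133/1.00e-06 = 151620 → turbulent (Re > 4000); f = 0.316/Re^0.25 = 0.316/151620^0.25 = 0.016014 (Blasius is strictly valid for Re ≲ 1e5; used here as the smooth-pipe estimate the problem specifies)
(b) Darcy-Weisbach: ΔP = f·(L/D)·½ρV²/1000 = 0.016014·(198/0.133)·½·1000·1.14²/1000 = 15.49 kPa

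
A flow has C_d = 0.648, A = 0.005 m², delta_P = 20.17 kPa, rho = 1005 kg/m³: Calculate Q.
Formula: Q = C_d A \sqrt{\frac{2 \Delta P}{\rho}}
Q = 0.648·0.005·√(2·(20.17·1000)/1005)·1000 = 20.53 L/s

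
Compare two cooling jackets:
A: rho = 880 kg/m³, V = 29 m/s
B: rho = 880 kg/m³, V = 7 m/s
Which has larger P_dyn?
P_dyn(A) = 370 kPa, P_dyn(B) = 21.56 kPa. Answer: A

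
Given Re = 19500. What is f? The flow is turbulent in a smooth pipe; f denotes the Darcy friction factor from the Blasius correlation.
Formula: f = \frac{0.316}{Re^{0.25}}
f = 0.316/19500^0.25 = 0.02674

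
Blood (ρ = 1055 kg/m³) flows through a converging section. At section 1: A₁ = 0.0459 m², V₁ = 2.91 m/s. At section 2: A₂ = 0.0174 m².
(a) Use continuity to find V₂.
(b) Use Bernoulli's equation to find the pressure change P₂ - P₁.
(a) Continuity: A₁V₁=A₂V₂ -> V₂=A₁V₁/A₂=0.0459*2.91/0.0174=7.68 m/s
(b) Bernoulli: P₂-P₁=0.5*rho*(V₁^2-V₂^2)/1000=0.5*1055*(2.91^2-7.68^2)/1000=-26.65 kPa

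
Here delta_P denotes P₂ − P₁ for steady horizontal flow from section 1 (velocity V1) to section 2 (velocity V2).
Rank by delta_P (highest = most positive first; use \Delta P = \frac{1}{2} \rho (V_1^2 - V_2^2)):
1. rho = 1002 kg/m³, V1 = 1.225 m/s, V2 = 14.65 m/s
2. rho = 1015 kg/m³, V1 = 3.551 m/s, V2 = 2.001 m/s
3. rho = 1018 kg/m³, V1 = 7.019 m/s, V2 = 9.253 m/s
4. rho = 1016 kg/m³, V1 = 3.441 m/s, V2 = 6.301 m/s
Case 1: delta_P = -106.8 kPa
Case 2: delta_P = 4.367 kPa
Case 3: delta_P = -18.5 kPa
Case 4: delta_P = -14.15 kPa
Ranking (highest first): 2, 4, 3, 1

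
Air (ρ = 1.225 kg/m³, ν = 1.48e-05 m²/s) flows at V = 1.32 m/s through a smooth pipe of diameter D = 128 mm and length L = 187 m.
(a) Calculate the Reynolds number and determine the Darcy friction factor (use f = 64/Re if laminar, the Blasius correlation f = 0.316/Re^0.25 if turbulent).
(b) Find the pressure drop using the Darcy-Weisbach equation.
(a) Re = V·D/ν = 1.32·0.128/1.48e-05 = 11416 → turbulent (Re > 4000); f = 0.316/Re^0.25 = 0.316/11416^0.25 = 0.030571
(b) Darcy-Weisbach: ΔP = f·(L/D)·½ρV²/1000 = 0.030571·(187/0.128)·½·1.225·1.32²/1000 = 0.04766 kPa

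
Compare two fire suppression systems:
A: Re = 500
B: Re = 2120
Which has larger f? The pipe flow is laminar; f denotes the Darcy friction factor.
f(A) = 0.128, f(B) = 0.03019. Answer: A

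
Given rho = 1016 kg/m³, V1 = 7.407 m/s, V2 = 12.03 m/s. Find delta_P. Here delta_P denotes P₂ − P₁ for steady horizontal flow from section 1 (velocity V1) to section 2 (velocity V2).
Formula: \Delta P = \frac{1}{2} \rho (V_1^2 - V_2^2)
delta_P = 0.5·1016·(7.407² − 12.03²)/1000 = -45.65 kPa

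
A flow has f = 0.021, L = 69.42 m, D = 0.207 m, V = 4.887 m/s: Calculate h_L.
Formula: h_L = f \frac{L}{D} \frac{V^2}{2g}
h_L = 0.021·(69.42/0.207)·4.887²/(2·9.81) = 8.573 m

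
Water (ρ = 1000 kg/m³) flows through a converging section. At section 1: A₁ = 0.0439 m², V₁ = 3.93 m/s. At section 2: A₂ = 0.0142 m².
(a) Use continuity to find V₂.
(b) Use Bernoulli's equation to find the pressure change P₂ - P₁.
(a) Continuity: A₁V₁=A₂V₂ -> V₂=A₁V₁/A₂=0.0439*3.93/0.0142=12.15 m/s
(b) Bernoulli: P₂-P₁=0.5*rho*(V₁^2-V₂^2)/1000=0.5*1000*(3.93^2-12.15^2)/1000=-66.09 kPa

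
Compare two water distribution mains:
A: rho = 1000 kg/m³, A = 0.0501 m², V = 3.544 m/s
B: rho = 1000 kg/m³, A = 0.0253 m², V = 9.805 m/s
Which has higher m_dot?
m_dot(A) = 177.6 kg/s, m_dot(B) = 248.1 kg/s. Answer: B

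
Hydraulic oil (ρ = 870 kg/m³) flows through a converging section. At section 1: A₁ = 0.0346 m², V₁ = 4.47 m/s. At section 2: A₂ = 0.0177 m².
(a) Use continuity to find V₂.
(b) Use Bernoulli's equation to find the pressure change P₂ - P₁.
(a) Continuity: A₁V₁=A₂V₂ -> V₂=A₁V₁/A₂=0.0346*4.47/0.0177=8.74 m/s
(b) Bernoulli: P₂-P₁=0.5*rho*(V₁^2-V₂^2)/1000=0.5*870*(4.47^2-8.74^2)/1000=-24.54 kPa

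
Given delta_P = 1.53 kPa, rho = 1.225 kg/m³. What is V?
Formula: V = \sqrt{\frac{2 \Delta P}{\rho}}
V = √(2·(1.53·1000)/1.225) = 49.98 m/s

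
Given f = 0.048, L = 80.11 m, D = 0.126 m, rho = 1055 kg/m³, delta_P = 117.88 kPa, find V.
Formula: \Delta P = f \frac{L}{D} \frac{\rho V^2}{2}
Substituting knowns: 117.88 = 0.048·(80.11/0.126)·0.5·1055·V²/1000
Solving for V: V = √((117.88·1000)/(0.048·(80.11/0.126)·0.5·1055)) = 2.706 m/s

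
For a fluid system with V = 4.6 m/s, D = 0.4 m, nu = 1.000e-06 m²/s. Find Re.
Formula: Re = \frac{V D}{\nu}
Re = 4.6·0.4/1.000e-06 = 1.840e+06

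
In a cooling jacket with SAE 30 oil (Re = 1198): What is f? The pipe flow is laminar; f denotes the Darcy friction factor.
Formula: f = \frac{64}{Re}
f = 64/1198 = 0.05342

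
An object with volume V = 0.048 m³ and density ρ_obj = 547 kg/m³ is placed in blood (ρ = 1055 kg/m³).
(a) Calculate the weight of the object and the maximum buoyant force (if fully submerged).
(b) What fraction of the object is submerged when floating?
(a) W=rho_obj*g*V=547*9.81*0.048=257.6 N; F_B(max)=rho*g*V=1055*9.81*0.048=496.8 N
(b) Floating fraction=rho_obj/rho=547/1055=0.518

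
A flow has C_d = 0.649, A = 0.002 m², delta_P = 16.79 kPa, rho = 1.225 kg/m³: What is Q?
Formula: Q = C_d A \sqrt{\frac{2 \Delta P}{\rho}}
Q = 0.649·0.002·√(2·(16.79·1000)/1.225)·1000 = 214.9 L/s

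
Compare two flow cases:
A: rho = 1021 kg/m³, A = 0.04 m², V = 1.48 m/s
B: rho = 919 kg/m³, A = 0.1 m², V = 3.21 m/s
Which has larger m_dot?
m_dot(A) = 60.44 kg/s, m_dot(B) = 295 kg/s. Answer: B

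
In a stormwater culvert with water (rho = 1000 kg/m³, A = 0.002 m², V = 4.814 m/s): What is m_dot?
Formula: \dot{m} = \rho A V
m_dot = 1000·0.002·4.814 = 9.628 kg/s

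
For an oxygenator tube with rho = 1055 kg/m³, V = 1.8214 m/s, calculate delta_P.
Formula: V = \sqrt{\frac{2 \Delta P}{\rho}}
Substituting knowns: 1.8214 = √(2·(delta_P·1000)/1055)
Solving for delta_P: delta_P = 1.8214²·1055/2/1000 = 1.75 kPa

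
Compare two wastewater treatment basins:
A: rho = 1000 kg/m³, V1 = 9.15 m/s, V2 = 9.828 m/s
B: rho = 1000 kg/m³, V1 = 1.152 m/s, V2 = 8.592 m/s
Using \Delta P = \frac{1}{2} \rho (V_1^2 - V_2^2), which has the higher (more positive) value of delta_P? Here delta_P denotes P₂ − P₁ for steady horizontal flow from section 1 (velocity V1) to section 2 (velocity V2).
delta_P(A) = -6.434 kPa, delta_P(B) = -36.25 kPa. Answer: A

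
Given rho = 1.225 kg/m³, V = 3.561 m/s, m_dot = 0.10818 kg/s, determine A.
Formula: \dot{m} = \rho A V
Substituting knowns: 0.10818 = 1.225·A·3.561
Solving for A: A = 0.10818/(1.225·3.561) = 0.0248 m²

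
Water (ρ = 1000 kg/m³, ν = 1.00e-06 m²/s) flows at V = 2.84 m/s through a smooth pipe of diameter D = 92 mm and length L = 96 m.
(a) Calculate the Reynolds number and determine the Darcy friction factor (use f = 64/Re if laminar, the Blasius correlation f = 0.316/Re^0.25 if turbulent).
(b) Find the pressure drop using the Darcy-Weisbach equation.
(a) Re = V·D/ν = 2.84·0.092/1.00e-06 = 261280 → turbulent (Re > 4000); f = 0.316/Re^0.25 = 0.316/261280^0.25 = 0.013977 (Blasius is strictly valid for Re ≲ 1e5; used here as the smooth-pipe estimate the problem specifies)
(b) Darcy-Weisbach: ΔP = f·(L/D)·½ρV²/1000 = 0.013977·(96/0.092)·½·1000·2.84²/1000 = 58.82 kPa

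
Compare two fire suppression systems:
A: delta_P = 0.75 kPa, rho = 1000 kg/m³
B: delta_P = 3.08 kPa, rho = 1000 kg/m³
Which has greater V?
V(A) = 1.225 m/s, V(B) = 2.482 m/s. Answer: B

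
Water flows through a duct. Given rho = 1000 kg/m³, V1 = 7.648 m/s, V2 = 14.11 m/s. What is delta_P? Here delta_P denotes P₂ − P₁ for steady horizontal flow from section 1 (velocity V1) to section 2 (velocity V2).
Formula: \Delta P = \frac{1}{2} \rho (V_1^2 - V_2^2)
delta_P = 0.5·1000·(7.648² − 14.11²)/1000 = -70.3 kPa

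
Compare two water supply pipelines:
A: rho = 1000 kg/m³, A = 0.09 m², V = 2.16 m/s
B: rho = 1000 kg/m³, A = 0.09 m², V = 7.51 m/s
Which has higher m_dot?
m_dot(A) = 194.4 kg/s, m_dot(B) = 675.9 kg/s. Answer: B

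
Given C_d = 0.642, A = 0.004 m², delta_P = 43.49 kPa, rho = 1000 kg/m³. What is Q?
Formula: Q = C_d A \sqrt{\frac{2 \Delta P}{\rho}}
Q = 0.642·0.004·√(2·(43.49·1000)/1000)·1000 = 23.95 L/s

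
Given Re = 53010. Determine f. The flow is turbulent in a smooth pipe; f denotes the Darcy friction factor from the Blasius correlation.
Formula: f = \frac{0.316}{Re^{0.25}}
f = 0.316/53010^0.25 = 0.02083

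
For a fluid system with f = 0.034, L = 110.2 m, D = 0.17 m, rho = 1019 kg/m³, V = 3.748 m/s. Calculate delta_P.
Formula: \Delta P = f \frac{L}{D} \frac{\rho V^2}{2}
delta_P = 0.034·(110.2/0.17)·0.5·1019·3.748²/1000 = 157.7 kPa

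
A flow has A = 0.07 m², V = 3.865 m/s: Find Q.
Formula: Q = A V
Q = 0.07·3.865·1000 = 270.6 L/s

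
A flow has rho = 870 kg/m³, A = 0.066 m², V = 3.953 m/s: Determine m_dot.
Formula: \dot{m} = \rho A V
m_dot = 870·0.066·3.953 = 227 kg/s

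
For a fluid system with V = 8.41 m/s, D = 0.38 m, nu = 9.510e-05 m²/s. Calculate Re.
Formula: Re = \frac{V D}{\nu}
Re = 8.41·0.38/9.510e-05 = 33605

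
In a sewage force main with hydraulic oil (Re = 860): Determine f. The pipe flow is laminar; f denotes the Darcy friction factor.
Formula: f = \frac{64}{Re}
f = 64/860 = 0.07442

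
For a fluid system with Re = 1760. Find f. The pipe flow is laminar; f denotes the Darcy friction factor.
Formula: f = \frac{64}{Re}
f = 64/1760 = 0.03636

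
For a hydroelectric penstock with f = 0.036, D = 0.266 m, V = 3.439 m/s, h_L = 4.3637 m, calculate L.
Formula: h_L = f \frac{L}{D} \frac{V^2}{2g}
Substituting knowns: 4.3637 = 0.036·(L/0.266)·3.439²/(2·9.81)
Solving for L: L = 4.3637·2·9.81·0.266/(0.036·3.439²) = 53.49 m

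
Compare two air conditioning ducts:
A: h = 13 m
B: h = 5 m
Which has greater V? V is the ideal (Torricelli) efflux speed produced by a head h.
V(A) = 15.97 m/s, V(B) = 9.905 m/s. Answer: A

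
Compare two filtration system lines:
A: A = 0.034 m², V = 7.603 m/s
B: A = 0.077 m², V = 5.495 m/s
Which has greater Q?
Q(A) = 258.5 L/s, Q(B) = 423.1 L/s. Answer: B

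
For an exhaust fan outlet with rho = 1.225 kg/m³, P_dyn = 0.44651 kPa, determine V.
Formula: P_{dyn} = \frac{1}{2} \rho V^2
Substituting knowns: 0.44651 = 0.5·1.225·V²/1000
Solving for V: V = √(2·(0.44651·1000)/1.225) = 27 m/s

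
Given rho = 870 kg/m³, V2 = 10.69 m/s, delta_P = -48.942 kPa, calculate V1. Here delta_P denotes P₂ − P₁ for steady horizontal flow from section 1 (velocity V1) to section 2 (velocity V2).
Formula: \Delta P = \frac{1}{2} \rho (V_1^2 - V_2^2)
Substituting knowns: -48.942 = 0.5·870·(V1² − 10.69²)/1000
Solving for V1: V1 = √(10.69² + 2·(-48.942·1000)/870) = 1.329 m/s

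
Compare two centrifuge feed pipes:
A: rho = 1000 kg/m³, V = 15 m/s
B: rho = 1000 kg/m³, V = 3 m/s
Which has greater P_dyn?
P_dyn(A) = 112.5 kPa, P_dyn(B) = 4.5 kPa. Answer: A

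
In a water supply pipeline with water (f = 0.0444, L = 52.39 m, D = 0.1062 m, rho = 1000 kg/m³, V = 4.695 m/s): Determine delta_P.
Formula: \Delta P = f \frac{L}{D} \frac{\rho V^2}{2}
delta_P = 0.0444·(52.39/0.1062)·0.5·1000·4.695²/1000 = 241.4 kPa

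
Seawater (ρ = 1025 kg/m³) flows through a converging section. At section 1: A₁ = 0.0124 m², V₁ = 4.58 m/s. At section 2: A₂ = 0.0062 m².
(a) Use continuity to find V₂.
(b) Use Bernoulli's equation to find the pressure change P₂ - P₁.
(a) Continuity: A₁V₁=A₂V₂ -> V₂=A₁V₁/A₂=0.0124*4.58/0.0062=9.16 m/s
(b) Bernoulli: P₂-P₁=0.5*rho*(V₁^2-V₂^2)/1000=0.5*1025*(4.58^2-9.16^2)/1000=-32.25 kPa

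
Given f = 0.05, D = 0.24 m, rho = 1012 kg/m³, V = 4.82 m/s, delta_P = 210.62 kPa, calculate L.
Formula: \Delta P = f \frac{L}{D} \frac{\rho V^2}{2}
Substituting knowns: 210.62 = 0.05·(L/0.24)·0.5·1012·4.82²/1000
Solving for L: L = (210.62·1000)·0.24/(0.05·0.5·1012·4.82²) = 86 m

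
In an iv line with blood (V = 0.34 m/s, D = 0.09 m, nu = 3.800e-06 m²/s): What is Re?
Formula: Re = \frac{V D}{\nu}
Re = 0.34·0.09/3.800e-06 = 8053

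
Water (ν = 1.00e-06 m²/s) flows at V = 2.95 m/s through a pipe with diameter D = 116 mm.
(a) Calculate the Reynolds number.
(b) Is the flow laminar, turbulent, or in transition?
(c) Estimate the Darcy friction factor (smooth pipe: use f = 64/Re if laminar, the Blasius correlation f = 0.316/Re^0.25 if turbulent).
(a) Re = V·D/ν = 2.95·0.116/1.00e-06 = 342200
(b) Flow regime: turbulent (Re > 4000)
(c) Friction factor: f = 0.316/Re^0.25 = 0.316/342200^0.25 = 0.01307 (Blasius is strictly valid for Re ≲ 1e5; used here as the smooth-pipe estimate the problem specifies)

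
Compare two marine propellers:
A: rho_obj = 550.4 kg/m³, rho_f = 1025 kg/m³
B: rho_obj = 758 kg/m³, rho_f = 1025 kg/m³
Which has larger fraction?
fraction(A) = 0.537, fraction(B) = 0.7395. Answer: B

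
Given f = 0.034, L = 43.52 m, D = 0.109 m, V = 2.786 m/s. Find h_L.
Formula: h_L = f \frac{L}{D} \frac{V^2}{2g}
h_L = 0.034·(43.52/0.109)·2.786²/(2·9.81) = 5.37 m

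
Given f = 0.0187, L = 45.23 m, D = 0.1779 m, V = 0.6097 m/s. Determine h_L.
Formula: h_L = f \frac{L}{D} \frac{V^2}{2g}
h_L = 0.0187·(45.23/0.1779)·0.6097²/(2·9.81) = 0.09008 m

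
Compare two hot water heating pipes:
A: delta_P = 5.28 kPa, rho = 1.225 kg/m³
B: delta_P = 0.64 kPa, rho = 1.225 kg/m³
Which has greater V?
V(A) = 92.85 m/s, V(B) = 32.32 m/s. Answer: A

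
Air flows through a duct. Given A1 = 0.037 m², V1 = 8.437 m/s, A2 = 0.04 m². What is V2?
Formula: V_2 = \frac{A_1 V_1}{A_2}
V2 = 0.037·8.437/0.04 = 7.804 m/s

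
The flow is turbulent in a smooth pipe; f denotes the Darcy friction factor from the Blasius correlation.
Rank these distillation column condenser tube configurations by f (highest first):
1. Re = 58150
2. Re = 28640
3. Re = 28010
Case 1: f = 0.02035
Case 2: f = 0.02429
Case 3: f = 0.02443
Ranking (highest first): 3, 2, 1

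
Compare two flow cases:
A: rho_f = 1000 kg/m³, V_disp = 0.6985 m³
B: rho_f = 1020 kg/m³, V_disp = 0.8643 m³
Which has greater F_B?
F_B(A) = 6852 N, F_B(B) = 8648 N. Answer: B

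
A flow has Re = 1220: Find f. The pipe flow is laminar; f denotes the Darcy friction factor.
Formula: f = \frac{64}{Re}
f = 64/1220 = 0.05246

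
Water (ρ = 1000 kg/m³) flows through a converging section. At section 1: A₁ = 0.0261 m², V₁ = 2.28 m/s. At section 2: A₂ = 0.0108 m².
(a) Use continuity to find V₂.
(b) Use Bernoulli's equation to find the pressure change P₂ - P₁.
(a) Continuity: A₁V₁=A₂V₂ -> V₂=A₁V₁/A₂=0.0261*2.28/0.0108=5.51 m/s
(b) Bernoulli: P₂-P₁=0.5*rho*(V₁^2-V₂^2)/1000=0.5*1000*(2.28^2-5.51^2)/1000=-12.58 kPa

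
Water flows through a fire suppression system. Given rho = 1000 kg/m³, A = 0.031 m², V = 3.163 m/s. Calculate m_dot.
Formula: \dot{m} = \rho A V
m_dot = 1000·0.031·3.163 = 98.05 kg/s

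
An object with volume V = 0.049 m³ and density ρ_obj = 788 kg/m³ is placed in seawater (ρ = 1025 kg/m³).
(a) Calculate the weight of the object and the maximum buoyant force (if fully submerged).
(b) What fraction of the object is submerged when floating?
(a) W=rho_obj*g*V=788*9.81*0.049=378.8 N; F_B(max)=rho*g*V=1025*9.81*0.049=492.7 N
(b) Floating fraction=rho_obj/rho=788/1025=0.769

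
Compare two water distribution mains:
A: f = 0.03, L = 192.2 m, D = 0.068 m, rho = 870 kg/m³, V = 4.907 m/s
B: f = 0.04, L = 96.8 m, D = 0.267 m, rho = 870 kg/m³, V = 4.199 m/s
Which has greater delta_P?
delta_P(A) = 888.2 kPa, delta_P(B) = 111.2 kPa. Answer: A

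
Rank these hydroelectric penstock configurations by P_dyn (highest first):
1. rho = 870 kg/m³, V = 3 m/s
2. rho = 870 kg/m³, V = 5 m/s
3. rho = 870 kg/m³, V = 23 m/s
Case 1: P_dyn = 3.915 kPa
Case 2: P_dyn = 10.88 kPa
Case 3: P_dyn = 230.1 kPa
Ranking (highest first): 3, 2, 1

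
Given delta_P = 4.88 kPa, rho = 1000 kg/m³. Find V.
Formula: V = \sqrt{\frac{2 \Delta P}{\rho}}
V = √(2·(4.88·1000)/1000) = 3.124 m/s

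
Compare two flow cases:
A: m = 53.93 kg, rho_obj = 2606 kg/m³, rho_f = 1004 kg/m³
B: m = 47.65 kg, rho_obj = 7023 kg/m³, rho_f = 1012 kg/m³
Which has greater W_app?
W_app(A) = 325.2 N, W_app(B) = 400.1 N. Answer: B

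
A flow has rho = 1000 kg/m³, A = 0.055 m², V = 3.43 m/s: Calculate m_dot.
Formula: \dot{m} = \rho A V
m_dot = 1000·0.055·3.43 = 188.7 kg/s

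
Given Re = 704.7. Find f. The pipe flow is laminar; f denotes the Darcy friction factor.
Formula: f = \frac{64}{Re}
f = 64/704.7 = 0.09082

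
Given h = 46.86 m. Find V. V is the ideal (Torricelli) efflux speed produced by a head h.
Formula: V = \sqrt{2 g h}
V = √(2·9.81·46.86) = 30.32 m/s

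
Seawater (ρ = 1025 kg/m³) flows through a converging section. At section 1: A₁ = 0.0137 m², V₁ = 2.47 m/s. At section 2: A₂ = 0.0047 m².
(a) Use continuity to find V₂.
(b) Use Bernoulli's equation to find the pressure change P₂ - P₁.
(a) Continuity: A₁V₁=A₂V₂ -> V₂=A₁V₁/A₂=0.0137*2.47/0.0047=7.20 m/s
(b) Bernoulli: P₂-P₁=0.5*rho*(V₁^2-V₂^2)/1000=0.5*1025*(2.47^2-7.20^2)/1000=-23.44 kPa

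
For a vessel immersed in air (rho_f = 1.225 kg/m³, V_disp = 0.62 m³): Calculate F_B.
Formula: F_B = \rho_f g V_{disp}
F_B = 1.225·9.81·0.62 = 7.451 N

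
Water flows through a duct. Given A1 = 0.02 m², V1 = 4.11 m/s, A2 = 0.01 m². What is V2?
Formula: V_2 = \frac{A_1 V_1}{A_2}
V2 = 0.02·4.11/0.01 = 8.22 m/s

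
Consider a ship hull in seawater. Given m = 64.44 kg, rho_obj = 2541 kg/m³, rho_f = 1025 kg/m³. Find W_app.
Formula: W_{app} = mg\left(1 - \frac{\rho_f}{\rho_{obj}}\right)
W_app = 64.44·9.81·(1 − 1025/2541) = 377.2 N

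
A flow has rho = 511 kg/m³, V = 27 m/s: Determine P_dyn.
Formula: P_{dyn} = \frac{1}{2} \rho V^2
P_dyn = 0.5·511·27²/1000 = 186.3 kPa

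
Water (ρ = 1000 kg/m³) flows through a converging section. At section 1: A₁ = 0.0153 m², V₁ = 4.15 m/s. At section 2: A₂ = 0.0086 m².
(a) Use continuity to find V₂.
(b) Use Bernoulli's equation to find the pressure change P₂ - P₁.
(a) Continuity: A₁V₁=A₂V₂ -> V₂=A₁V₁/A₂=0.0153*4.15/0.0086=7.38 m/s
(b) Bernoulli: P₂-P₁=0.5*rho*(V₁^2-V₂^2)/1000=0.5*1000*(4.15^2-7.38^2)/1000=-18.62 kPa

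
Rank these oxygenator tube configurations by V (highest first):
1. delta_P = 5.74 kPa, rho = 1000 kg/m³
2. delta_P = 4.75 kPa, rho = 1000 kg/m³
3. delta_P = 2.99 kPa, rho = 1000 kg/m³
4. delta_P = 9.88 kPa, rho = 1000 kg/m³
Case 1: V = 3.388 m/s
Case 2: V = 3.082 m/s
Case 3: V = 2.445 m/s
Case 4: V = 4.445 m/s
Ranking (highest first): 4, 1, 2, 3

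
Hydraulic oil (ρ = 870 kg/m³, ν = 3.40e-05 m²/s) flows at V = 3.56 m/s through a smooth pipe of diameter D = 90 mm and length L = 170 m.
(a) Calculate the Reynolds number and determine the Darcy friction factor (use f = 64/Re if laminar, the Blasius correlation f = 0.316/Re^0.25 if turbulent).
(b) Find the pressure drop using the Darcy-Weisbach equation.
(a) Re = V·D/ν = 3.56·0.09/3.40e-05 = 9423.5 → turbulent (Re > 4000); f = 0.316/Re^0.25 = 0.316/9423.5^0.25 = 0.032073
(b) Darcy-Weisbach: ΔP = f·(L/D)·½ρV²/1000 = 0.032073·(170/0.090)·½·870·3.56²/1000 = 334 kPa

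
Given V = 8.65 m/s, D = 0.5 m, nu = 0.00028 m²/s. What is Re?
Formula: Re = \frac{V D}{\nu}
Re = 8.65·0.5/0.00028 = 15446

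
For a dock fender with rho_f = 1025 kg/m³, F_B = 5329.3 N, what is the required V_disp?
Formula: F_B = \rho_f g V_{disp}
Substituting knowns: 5329.3 = 1025·9.81·V_disp
Solving for V_disp: V_disp = 5329.3/(1025·9.81) = 0.53 m³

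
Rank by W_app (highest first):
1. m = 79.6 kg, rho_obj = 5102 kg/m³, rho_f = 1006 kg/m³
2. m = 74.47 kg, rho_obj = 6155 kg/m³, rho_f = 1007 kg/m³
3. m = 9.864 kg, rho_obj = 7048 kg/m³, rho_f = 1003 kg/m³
Case 1: W_app = 626.9 N
Case 2: W_app = 611 N
Case 3: W_app = 83 N
Ranking (highest first): 1, 2, 3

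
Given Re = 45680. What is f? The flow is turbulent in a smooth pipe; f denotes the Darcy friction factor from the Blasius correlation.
Formula: f = \frac{0.316}{Re^{0.25}}
f = 0.316/45680^0.25 = 0.02162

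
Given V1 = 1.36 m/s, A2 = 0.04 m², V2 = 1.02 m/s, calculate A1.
Formula: V_2 = \frac{A_1 V_1}{A_2}
Substituting knowns: 1.02 = A1·1.36/0.04
Solving for A1: A1 = 1.02·0.04/1.36 = 0.03 m²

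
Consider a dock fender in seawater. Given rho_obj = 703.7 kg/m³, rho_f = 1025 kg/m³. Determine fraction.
Formula: f_{sub} = \frac{\rho_{obj}}{\rho_f}
fraction = 703.7/1025 = 0.6865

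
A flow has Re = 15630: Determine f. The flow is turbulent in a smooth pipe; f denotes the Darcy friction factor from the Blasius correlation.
Formula: f = \frac{0.316}{Re^{0.25}}
f = 0.316/15630^0.25 = 0.02826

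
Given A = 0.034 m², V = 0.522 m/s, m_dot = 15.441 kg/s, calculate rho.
Formula: \dot{m} = \rho A V
Substituting knowns: 15.441 = rho·0.034·0.522
Solving for rho: rho = 15.441/(0.034·0.522) = 870 kg/m³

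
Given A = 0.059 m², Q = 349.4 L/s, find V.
Formula: Q = A V
Substituting knowns: 349.4 = 0.059·V·1000
Solving for V: V = (349.4/1000)/0.059 = 5.922 m/s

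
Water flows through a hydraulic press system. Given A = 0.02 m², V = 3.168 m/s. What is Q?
Formula: Q = A V
Q = 0.02·3.168·1000 = 63.36 L/s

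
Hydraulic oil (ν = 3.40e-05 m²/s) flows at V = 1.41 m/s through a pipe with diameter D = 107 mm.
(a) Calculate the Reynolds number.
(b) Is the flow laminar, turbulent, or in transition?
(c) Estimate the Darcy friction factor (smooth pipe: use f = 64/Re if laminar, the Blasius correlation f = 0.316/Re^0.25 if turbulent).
(a) Re = V·D/ν = 1.41·0.107/3.40e-05 = 4437.4
(b) Flow regime: turbulent (Re > 4000)
(c) Friction factor: f = 0.316/Re^0.25 = 0.316/4437.4^0.25 = 0.03872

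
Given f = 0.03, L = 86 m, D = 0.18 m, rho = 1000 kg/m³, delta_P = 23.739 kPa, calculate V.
Formula: \Delta P = f \frac{L}{D} \frac{\rho V^2}{2}
Substituting knowns: 23.739 = 0.03·(86/0.18)·0.5·1000·V²/1000
Solving for V: V = √((23.739·1000)/(0.03·(86/0.18)·0.5·1000)) = 1.82 m/s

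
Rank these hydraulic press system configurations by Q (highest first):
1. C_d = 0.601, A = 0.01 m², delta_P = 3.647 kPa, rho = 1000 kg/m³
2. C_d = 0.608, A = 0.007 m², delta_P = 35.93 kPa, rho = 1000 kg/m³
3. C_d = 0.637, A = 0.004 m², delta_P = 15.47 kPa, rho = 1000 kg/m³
Case 1: Q = 16.23 L/s
Case 2: Q = 36.08 L/s
Case 3: Q = 14.17 L/s
Ranking (highest first): 2, 1, 3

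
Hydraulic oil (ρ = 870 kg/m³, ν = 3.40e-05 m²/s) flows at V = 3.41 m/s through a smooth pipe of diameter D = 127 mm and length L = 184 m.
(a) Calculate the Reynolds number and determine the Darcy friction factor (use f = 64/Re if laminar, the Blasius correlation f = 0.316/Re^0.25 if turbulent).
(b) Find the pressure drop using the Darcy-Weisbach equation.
(a) Re = V·D/ν = 3.41·0.127/3.40e-05 = 12737 → turbulent (Re > 4000); f = 0.316/Re^0.25 = 0.316/12737^0.25 = 0.029745
(b) Darcy-Weisbach: ΔP = f·(L/D)·½ρV²/1000 = 0.029745·(184/0.127)·½·870·3.41²/1000 = 218 kPa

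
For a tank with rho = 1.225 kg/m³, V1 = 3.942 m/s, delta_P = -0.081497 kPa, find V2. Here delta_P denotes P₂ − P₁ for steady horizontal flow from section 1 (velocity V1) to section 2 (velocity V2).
Formula: \Delta P = \frac{1}{2} \rho (V_1^2 - V_2^2)
Substituting knowns: -0.081497 = 0.5·1.225·(3.942² − V2²)/1000
Solving for V2: V2 = √(3.942² − 2·(-0.081497·1000)/1.225) = 12.19 m/s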